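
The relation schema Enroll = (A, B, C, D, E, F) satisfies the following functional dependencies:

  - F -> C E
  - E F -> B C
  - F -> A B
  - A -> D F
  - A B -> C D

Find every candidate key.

(A), (F)

{A}⁺: A→DF adds D, F; F→CE adds C, E; EF→BC adds B → {A, B, C, D, E, F}.
{F}⁺: F→CE adds C, E; EF→BC adds B; F→AB adds A; A→DF adds D → {A, B, C, D, E, F}.
Any other superkey contains one of these as a subset, so there are no further candidate keys.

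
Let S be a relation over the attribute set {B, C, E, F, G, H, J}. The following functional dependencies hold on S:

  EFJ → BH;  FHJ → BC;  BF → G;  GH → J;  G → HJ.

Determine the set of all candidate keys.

{B, E, F}; {E, F, G}; {E, F, J}

Attributes E, F never appear on any right-hand side, so every candidate key must contain {E, F}.
{E, F}⁺ = {E, F}, which is not all of the schema, so we must add further attributes.
{B, E, F}⁺: BF→G adds G; G→HJ adds H, J; FHJ→BC adds C → {B, C, E, F, G, H, J}. Minimal: {E, F}⁺ = {E, F}; {B, F}⁺ = {B, C, F, G, H, J}; {B, E}⁺ = {B, E} — none reach the full schema.
{E, F, G}⁺: G→HJ adds H, J; EFJ→BH adds B; FHJ→BC adds C → {B, C, E, F, G, H, J}. Minimal: {F, G}⁺ = {B, C, F, G, H, J}; {E, G}⁺ = {E, G, H, J}; {E, F}⁺ = {E, F} — none reach the full schema.
{E, F, J}⁺: EFJ→BH adds B, H; FHJ→BC adds C; BF→G adds G → {B, C, E, F, G, H, J}. Minimal: {F, J}⁺ = {F, J}; {E, J}⁺ = {E, J}; {E, F}⁺ = {E, F} — none reach the full schema.
Any other superkey contains one of these as a subset, so there are no further candidate keys.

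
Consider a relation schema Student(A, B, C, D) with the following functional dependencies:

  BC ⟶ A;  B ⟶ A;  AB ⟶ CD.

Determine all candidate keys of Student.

Attribute B never appears on the right-hand side of any dependency, so B must belong to every candidate key.
{B}⁺ = {A, B, C, D}, which is all of the schema, so {B} is the only candidate key.

{B}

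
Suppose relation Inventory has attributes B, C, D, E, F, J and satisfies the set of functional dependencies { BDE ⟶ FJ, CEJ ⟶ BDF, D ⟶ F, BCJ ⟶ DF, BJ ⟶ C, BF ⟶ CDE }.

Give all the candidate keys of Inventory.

{B, D}⁺: D→F adds F; BF→CDE adds C, E; BDE→FJ adds J → {B, C, D, E, F, J}.
{B, F}⁺: BF→CDE adds C, D, E; BDE→FJ adds J → {B, C, D, E, F, J}.
{B, J}⁺: BJ→C adds C; BCJ→DF adds D, F; BF→CDE adds E → {B, C, D, E, F, J}.
{C, E, J}⁺: CEJ→BDF adds B, D, F → {B, C, D, E, F, J}.
Any other superkey contains one of these as a subset, so there are no further candidate keys.

BD, BF, BJ, CEJ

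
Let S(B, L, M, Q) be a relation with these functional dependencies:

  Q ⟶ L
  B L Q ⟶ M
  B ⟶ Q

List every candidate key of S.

{B}

Attribute B never appears on the right-hand side of any dependency, so B must belong to every candidate key.
{B}⁺ = {B, L, M, Q}, which is all of the schema, so {B} is the only candidate key.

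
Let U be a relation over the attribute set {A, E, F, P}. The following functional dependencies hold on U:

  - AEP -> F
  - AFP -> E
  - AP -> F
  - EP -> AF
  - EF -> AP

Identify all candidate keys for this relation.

{A, P}, {E, F}, {E, P}

{A, P}⁺: AP→F adds F; AFP→E adds E → {A, E, F, P}. Minimal: {P}⁺ = {P}; {A}⁺ = {A} — none reach the full schema.
{E, F}⁺: EF→AP adds A, P → {A, E, F, P}. Minimal: {F}⁺ = {F}; {E}⁺ = {E} — none reach the full schema.
{E, P}⁺: EP→AF adds A, F → {A, E, F, P}. Minimal: {P}⁺ = {P}; {E}⁺ = {E} — none reach the full schema.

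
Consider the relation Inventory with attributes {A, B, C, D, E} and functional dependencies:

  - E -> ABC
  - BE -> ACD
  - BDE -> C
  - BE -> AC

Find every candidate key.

{E}

Attribute E never appears on the right-hand side of any dependency, so E must belong to every candidate key.
{E}⁺ = {A, B, C, D, E}, which is all of the schema, so {E} is the only candidate key.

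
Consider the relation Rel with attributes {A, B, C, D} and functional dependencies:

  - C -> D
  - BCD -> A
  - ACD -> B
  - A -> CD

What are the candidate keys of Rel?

(A), (B, C)

{A}⁺: A→CD adds C, D; ACD→B adds B → {A, B, C, D}.
{B, C}⁺: C→D adds D; BCD→A adds A → {A, B, C, D}. Minimal: {C}⁺ = {C, D}; {B}⁺ = {B} — none reach the full schema.
Any other superkey contains one of these as a subset, so there are no further candidate keys.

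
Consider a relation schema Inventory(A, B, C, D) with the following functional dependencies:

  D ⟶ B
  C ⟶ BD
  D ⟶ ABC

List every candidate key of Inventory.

{C}⁺: C→BD adds B, D; D→ABC adds A → {A, B, C, D}.
{D}⁺: D→B adds B; D→ABC adds A, C → {A, B, C, D}.

{C}, {D}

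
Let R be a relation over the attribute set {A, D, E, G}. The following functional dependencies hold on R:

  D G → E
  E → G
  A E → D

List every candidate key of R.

(A, E), (A, D, G)

Attribute A never appears on the right-hand side of any dependency, so A must belong to every candidate key.
{A}⁺ = {A}, which is not all of the schema, so we must add further attributes.
{A, E}⁺: E→G adds G; AE→D adds D → {A, D, E, G}. Minimal: {E}⁺ = {E, G}; {A}⁺ = {A} — none reach the full schema.
{A, D, G}⁺: DG→E adds E → {A, D, E, G}. Minimal: {D, G}⁺ = {D, E, G}; {A, G}⁺ = {A, G}; {A, D}⁺ = {A, D} — none reach the full schema.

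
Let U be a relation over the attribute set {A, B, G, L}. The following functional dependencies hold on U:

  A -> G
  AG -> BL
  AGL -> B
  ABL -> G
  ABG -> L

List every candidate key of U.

Attribute A never appears on the right-hand side of any dependency, so A must belong to every candidate key.
{A}⁺ = {A, B, G, L}, which is all of the schema, so {A} is the only candidate key.

{A}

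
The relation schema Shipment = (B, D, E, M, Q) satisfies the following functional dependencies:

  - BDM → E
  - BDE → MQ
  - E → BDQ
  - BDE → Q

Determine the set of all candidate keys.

E, BDM

{E}⁺: E→BDQ adds B, D, Q; BDE→MQ adds M → {B, D, E, M, Q}.
{B, D, M}⁺: BDM→E adds E; BDE→MQ adds Q → {B, D, E, M, Q}. Minimal: {D, M}⁺ = {D, M}; {B, M}⁺ = {B, M}; {B, D}⁺ = {B, D} — none reach the full schema.
Any other superkey contains one of these as a subset, so there are no further candidate keys.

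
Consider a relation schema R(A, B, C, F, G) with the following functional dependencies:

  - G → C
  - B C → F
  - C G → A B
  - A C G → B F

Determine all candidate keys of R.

Attribute G never appears on the right-hand side of any dependency, so G must belong to every candidate key.
{G}⁺ = {A, B, C, F, G}, which is all of the schema, so {G} is the only candidate key.

{G}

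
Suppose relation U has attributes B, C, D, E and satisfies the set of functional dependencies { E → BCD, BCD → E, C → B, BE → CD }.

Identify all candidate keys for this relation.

{E}, {C, D}

{E}⁺: E→BCD adds B, C, D → {B, C, D, E}.
{C, D}⁺: C→B adds B; BCD→E adds E → {B, C, D, E}.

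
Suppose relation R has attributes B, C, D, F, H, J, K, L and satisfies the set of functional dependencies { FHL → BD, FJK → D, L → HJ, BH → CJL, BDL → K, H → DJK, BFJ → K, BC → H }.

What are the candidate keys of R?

{F, L}⁺: L→HJ adds H, J; H→DJK adds D, K; FHL→BD adds B; BH→CJL adds C → {B, C, D, F, H, J, K, L}. Minimal: {L}⁺ = {D, H, J, K, L}; {F}⁺ = {F} — none reach the full schema.
{B, C, F}⁺: BC→H adds H; BH→CJL adds J, L; H→DJK adds D, K → {B, C, D, F, H, J, K, L}. Minimal: {C, F}⁺ = {C, F}; {B, F}⁺ = {B, F}; {B, C}⁺ = {B, C, D, H, J, K, L} — none reach the full schema.
{B, F, H}⁺: BH→CJL adds C, J, L; H→DJK adds D, K → {B, C, D, F, H, J, K, L}. Minimal: {F, H}⁺ = {D, F, H, J, K}; {B, H}⁺ = {B, C, D, H, J, K, L}; {B, F}⁺ = {B, F} — none reach the full schema.
Any other superkey contains one of these as a subset, so there are no further candidate keys.

{F, L}, {B, C, F}, {B, F, H}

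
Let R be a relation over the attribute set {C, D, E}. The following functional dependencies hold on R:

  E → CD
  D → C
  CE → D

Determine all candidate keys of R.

(E)

Attribute E never appears on the right-hand side of any dependency, so E must belong to every candidate key.
{E}⁺ = {C, D, E}, which is all of the schema, so {E} is the only candidate key.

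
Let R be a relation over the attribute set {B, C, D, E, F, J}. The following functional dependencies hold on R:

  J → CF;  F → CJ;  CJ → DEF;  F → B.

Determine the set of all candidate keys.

{F}⁺: F→CJ adds C, J; CJ→DEF adds D, E; F→B adds B → {B, C, D, E, F, J}.
{J}⁺: J→CF adds C, F; CJ→DEF adds D, E; F→B adds B → {B, C, D, E, F, J}.

(F), (J)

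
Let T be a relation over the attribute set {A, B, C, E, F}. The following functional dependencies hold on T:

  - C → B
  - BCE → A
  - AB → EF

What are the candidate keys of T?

Attribute C never appears on the right-hand side of any dependency, so C must belong to every candidate key.
{C}⁺ = {B, C}, which is not all of the schema, so we must add further attributes.
{A, C}⁺: C→B adds B; AB→EF adds E, F → {A, B, C, E, F}. Minimal: {C}⁺ = {B, C}; {A}⁺ = {A} — none reach the full schema.
{C, E}⁺: C→B adds B; BCE→A adds A; AB→EF adds F → {A, B, C, E, F}. Minimal: {E}⁺ = {E}; {C}⁺ = {B, C} — none reach the full schema.
Any other superkey contains one of these as a subset, so there are no further candidate keys.

(A, C), (C, E)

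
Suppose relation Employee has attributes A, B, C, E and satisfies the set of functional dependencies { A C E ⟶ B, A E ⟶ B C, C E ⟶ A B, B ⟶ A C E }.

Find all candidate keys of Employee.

(B); (A, E); (C, E)

{B}⁺: B→ACE adds A, C, E → {A, B, C, E}.
{A, E}⁺: AE→BC adds B, C → {A, B, C, E}. Minimal: {E}⁺ = {E}; {A}⁺ = {A} — none reach the full schema.
{C, E}⁺: CE→AB adds A, B → {A, B, C, E}. Minimal: {E}⁺ = {E}; {C}⁺ = {C} — none reach the full schema.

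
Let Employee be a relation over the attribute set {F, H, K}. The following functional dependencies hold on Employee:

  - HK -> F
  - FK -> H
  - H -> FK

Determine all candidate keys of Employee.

{H}⁺: H→FK adds F, K → {F, H, K}.
{F, K}⁺: FK→H adds H → {F, H, K}. Minimal: {K}⁺ = {K}; {F}⁺ = {F} — none reach the full schema.

(H); (F, K)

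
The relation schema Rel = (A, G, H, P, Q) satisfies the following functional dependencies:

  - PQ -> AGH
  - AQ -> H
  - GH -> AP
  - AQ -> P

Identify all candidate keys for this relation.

{A, Q}, {P, Q}, {G, H, Q}

Attribute Q never appears on the right-hand side of any dependency, so Q must belong to every candidate key.
{Q}⁺ = {Q}, which is not all of the schema, so we must add further attributes.
{A, Q}⁺: AQ→H adds H; AQ→P adds P; PQ→AGH adds G → {A, G, H, P, Q}. Minimal: {Q}⁺ = {Q}; {A}⁺ = {A} — none reach the full schema.
{P, Q}⁺: PQ→AGH adds A, G, H → {A, G, H, P, Q}. Minimal: {Q}⁺ = {Q}; {P}⁺ = {P} — none reach the full schema.
{G, H, Q}⁺: GH→AP adds A, P → {A, G, H, P, Q}. Minimal: {H, Q}⁺ = {H, Q}; {G, Q}⁺ = {G, Q}; {G, H}⁺ = {A, G, H, P} — none reach the full schema.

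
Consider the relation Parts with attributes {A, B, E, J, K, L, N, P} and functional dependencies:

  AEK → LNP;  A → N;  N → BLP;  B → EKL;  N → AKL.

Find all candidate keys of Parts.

AJ, JN

{A, J}⁺: A→N adds N; N→BLP adds B, L, P; B→EKL adds E, K → {A, B, E, J, K, L, N, P}.
{J, N}⁺: N→BLP adds B, L, P; B→EKL adds E, K; N→AKL adds A → {A, B, E, J, K, L, N, P}.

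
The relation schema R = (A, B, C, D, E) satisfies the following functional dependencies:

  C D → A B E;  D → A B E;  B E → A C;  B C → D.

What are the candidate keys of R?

{D}⁺: D→ABE adds A, B, E; BE→AC adds C → {A, B, C, D, E}.
{B, C}⁺: BC→D adds D; CD→ABE adds A, E → {A, B, C, D, E}. Minimal: {C}⁺ = {C}; {B}⁺ = {B} — none reach the full schema.
{B, E}⁺: BE→AC adds A, C; BC→D adds D → {A, B, C, D, E}. Minimal: {E}⁺ = {E}; {B}⁺ = {B} — none reach the full schema.
Any other superkey contains one of these as a subset, so there are no further candidate keys.

{D}; {B, C}; {B, E}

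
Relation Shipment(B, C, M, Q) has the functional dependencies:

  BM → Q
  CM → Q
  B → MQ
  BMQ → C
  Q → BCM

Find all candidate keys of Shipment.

{B}⁺: B→MQ adds M, Q; BMQ→C adds C → {B, C, M, Q}.
{Q}⁺: Q→BCM adds B, C, M → {B, C, M, Q}.
{C, M}⁺: CM→Q adds Q; Q→BCM adds B → {B, C, M, Q}. Minimal: {M}⁺ = {M}; {C}⁺ = {C} — none reach the full schema.
Any other superkey contains one of these as a subset, so there are no further candidate keys.

(B), (Q), (C, M)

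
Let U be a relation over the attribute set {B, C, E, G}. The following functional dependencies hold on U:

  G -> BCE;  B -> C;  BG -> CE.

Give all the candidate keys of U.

{G}⁺: G→BCE adds B, C, E → {B, C, E, G}.
No other minimal superkey exists.

{G}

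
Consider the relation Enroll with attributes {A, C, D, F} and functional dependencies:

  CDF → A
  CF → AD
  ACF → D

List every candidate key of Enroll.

Attributes C, F never appear on any right-hand side, so every candidate key must contain {C, F}.
{C, F}⁺ = {A, C, D, F}, which is all of the schema, so {C, F} is the only candidate key.

{C, F}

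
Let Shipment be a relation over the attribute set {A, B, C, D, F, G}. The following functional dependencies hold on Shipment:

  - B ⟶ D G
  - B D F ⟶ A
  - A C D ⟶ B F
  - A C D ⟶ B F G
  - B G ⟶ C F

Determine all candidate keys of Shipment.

{B}; {A, C, D}

{B}⁺: B→DG adds D, G; BG→CF adds C, F; BDF→A adds A → {A, B, C, D, F, G}.
{A, C, D}⁺: ACD→BF adds B, F; ACD→BFG adds G → {A, B, C, D, F, G}. Minimal: {C, D}⁺ = {C, D}; {A, D}⁺ = {A, D}; {A, C}⁺ = {A, C} — none reach the full schema.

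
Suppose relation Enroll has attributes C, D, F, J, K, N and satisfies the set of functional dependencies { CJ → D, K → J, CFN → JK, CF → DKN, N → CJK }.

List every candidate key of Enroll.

CF; FN

Attribute F never appears on the right-hand side of any dependency, so F must belong to every candidate key.
{F}⁺ = {F}, which is not all of the schema, so we must add further attributes.
{C, F}⁺: CF→DKN adds D, K, N; N→CJK adds J → {C, D, F, J, K, N}. Minimal: {F}⁺ = {F}; {C}⁺ = {C} — none reach the full schema.
{F, N}⁺: N→CJK adds C, J, K; CJ→D adds D → {C, D, F, J, K, N}. Minimal: {N}⁺ = {C, D, J, K, N}; {F}⁺ = {F} — none reach the full schema.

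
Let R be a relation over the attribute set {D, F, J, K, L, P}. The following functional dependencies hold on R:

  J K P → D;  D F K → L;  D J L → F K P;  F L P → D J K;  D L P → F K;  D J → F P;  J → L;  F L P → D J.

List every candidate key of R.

{D, J}⁺: DJ→FP adds F, P; J→L adds L; DJL→FKP adds K → {D, F, J, K, L, P}. Minimal: {J}⁺ = {J, L}; {D}⁺ = {D} — none reach the full schema.
{D, L, P}⁺: DLP→FK adds F, K; FLP→DJ adds J → {D, F, J, K, L, P}. Minimal: {L, P}⁺ = {L, P}; {D, P}⁺ = {D, P}; {D, L}⁺ = {D, L} — none reach the full schema.
{F, J, P}⁺: J→L adds L; FLP→DJ adds D; DJL→FKP adds K → {D, F, J, K, L, P}. Minimal: {J, P}⁺ = {J, L, P}; {F, P}⁺ = {F, P}; {F, J}⁺ = {F, J, L} — none reach the full schema.
{F, L, P}⁺: FLP→DJK adds D, J, K → {D, F, J, K, L, P}. Minimal: {L, P}⁺ = {L, P}; {F, P}⁺ = {F, P}; {F, L}⁺ = {F, L} — none reach the full schema.
{J, K, P}⁺: JKP→D adds D; DJ→FP adds F; J→L adds L → {D, F, J, K, L, P}. Minimal: {K, P}⁺ = {K, P}; {J, P}⁺ = {J, L, P}; {J, K}⁺ = {J, K, L} — none reach the full schema.
{D, F, K, P}⁺: DFK→L adds L; FLP→DJK adds J → {D, F, J, K, L, P}. Minimal: {F, K, P}⁺ = {F, K, P}; {D, K, P}⁺ = {D, K, P}; {D, F, P}⁺ = {D, F, P}; … — none reach the full schema.

DJ; DLP; FJP; FLP; JKP; DFKP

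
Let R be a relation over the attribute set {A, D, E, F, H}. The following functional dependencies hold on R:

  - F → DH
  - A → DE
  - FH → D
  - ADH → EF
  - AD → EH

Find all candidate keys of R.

Attribute A never appears on the right-hand side of any dependency, so A must belong to every candidate key.
{A}⁺ = {A, D, E, F, H}, which is all of the schema, so {A} is the only candidate key.

{A}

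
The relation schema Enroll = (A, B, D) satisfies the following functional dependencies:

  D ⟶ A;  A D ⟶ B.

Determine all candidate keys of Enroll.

{D}

Attribute D never appears on the right-hand side of any dependency, so D must belong to every candidate key.
{D}⁺ = {A, B, D}, which is all of the schema, so {D} is the only candidate key.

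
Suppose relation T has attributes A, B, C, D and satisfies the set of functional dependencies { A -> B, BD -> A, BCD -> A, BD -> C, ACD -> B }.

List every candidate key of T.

{A, D}; {B, D}

Attribute D never appears on the right-hand side of any dependency, so D must belong to every candidate key.
{D}⁺ = {D}, which is not all of the schema, so we must add further attributes.
{A, D}⁺: A→B adds B; BD→C adds C → {A, B, C, D}.
{B, D}⁺: BD→A adds A; BD→C adds C → {A, B, C, D}.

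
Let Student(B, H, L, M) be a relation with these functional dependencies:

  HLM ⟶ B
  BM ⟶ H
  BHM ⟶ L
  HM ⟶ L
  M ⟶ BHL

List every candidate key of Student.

Attribute M never appears on the right-hand side of any dependency, so M must belong to every candidate key.
{M}⁺ = {B, H, L, M}, which is all of the schema, so {M} is the only candidate key.

(M)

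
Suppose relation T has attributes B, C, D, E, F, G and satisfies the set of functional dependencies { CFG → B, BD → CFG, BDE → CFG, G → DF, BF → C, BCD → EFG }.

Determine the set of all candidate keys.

BD, BG, CG

{B, D}⁺: BD→CFG adds C, F, G; BCD→EFG adds E → {B, C, D, E, F, G}. Minimal: {D}⁺ = {D}; {B}⁺ = {B} — none reach the full schema.
{B, G}⁺: G→DF adds D, F; BF→C adds C; BCD→EFG adds E → {B, C, D, E, F, G}. Minimal: {G}⁺ = {D, F, G}; {B}⁺ = {B} — none reach the full schema.
{C, G}⁺: G→DF adds D, F; CFG→B adds B; BCD→EFG adds E → {B, C, D, E, F, G}. Minimal: {G}⁺ = {D, F, G}; {C}⁺ = {C} — none reach the full schema.
Any other superkey contains one of these as a subset, so there are no further candidate keys.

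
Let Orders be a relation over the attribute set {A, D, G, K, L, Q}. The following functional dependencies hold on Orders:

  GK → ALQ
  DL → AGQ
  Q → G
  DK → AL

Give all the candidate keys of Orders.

{D, K}⁺: DK→AL adds A, L; DL→AGQ adds G, Q → {A, D, G, K, L, Q}. Minimal: {K}⁺ = {K}; {D}⁺ = {D} — none reach the full schema.

DK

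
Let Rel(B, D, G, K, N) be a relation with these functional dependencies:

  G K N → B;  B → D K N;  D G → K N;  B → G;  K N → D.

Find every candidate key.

{B}⁺: B→DKN adds D, K, N; B→G adds G → {B, D, G, K, N}.
{D, G}⁺: DG→KN adds K, N; GKN→B adds B → {B, D, G, K, N}. Minimal: {G}⁺ = {G}; {D}⁺ = {D} — none reach the full schema.
{G, K, N}⁺: GKN→B adds B; B→DKN adds D → {B, D, G, K, N}. Minimal: {K, N}⁺ = {D, K, N}; {G, N}⁺ = {G, N}; {G, K}⁺ = {G, K} — none reach the full schema.

{B}, {D, G}, {G, K, N}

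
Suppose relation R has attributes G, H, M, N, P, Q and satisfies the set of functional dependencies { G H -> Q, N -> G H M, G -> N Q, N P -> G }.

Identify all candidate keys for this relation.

Attribute P never appears on the right-hand side of any dependency, so P must belong to every candidate key.
{P}⁺ = {P}, which is not all of the schema, so we must add further attributes.
{G, P}⁺: G→NQ adds N, Q; N→GHM adds H, M → {G, H, M, N, P, Q}. Minimal: {P}⁺ = {P}; {G}⁺ = {G, H, M, N, Q} — none reach the full schema.
{N, P}⁺: N→GHM adds G, H, M; G→NQ adds Q → {G, H, M, N, P, Q}. Minimal: {P}⁺ = {P}; {N}⁺ = {G, H, M, N, Q} — none reach the full schema.
Any other superkey contains one of these as a subset, so there are no further candidate keys.

GP; NP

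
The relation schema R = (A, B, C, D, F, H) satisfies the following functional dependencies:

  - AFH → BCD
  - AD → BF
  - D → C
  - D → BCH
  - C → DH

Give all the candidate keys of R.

Attribute A never appears on the right-hand side of any dependency, so A must belong to every candidate key.
{A}⁺ = {A}, which is not all of the schema, so we must add further attributes.
{A, C}⁺: C→DH adds D, H; AD→BF adds B, F → {A, B, C, D, F, H}.
{A, D}⁺: AD→BF adds B, F; D→C adds C; D→BCH adds H → {A, B, C, D, F, H}.
{A, F, H}⁺: AFH→BCD adds B, C, D → {A, B, C, D, F, H}.
Any other superkey contains one of these as a subset, so there are no further candidate keys.

{A, C}, {A, D}, {A, F, H}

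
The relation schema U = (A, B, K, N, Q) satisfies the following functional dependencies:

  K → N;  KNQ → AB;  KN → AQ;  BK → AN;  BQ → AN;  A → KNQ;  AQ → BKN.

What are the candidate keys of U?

A, K, BQ

{A}⁺: A→KNQ adds K, N, Q; AQ→BKN adds B → {A, B, K, N, Q}.
{K}⁺: K→N adds N; KN→AQ adds A, Q; AQ→BKN adds B → {A, B, K, N, Q}.
{B, Q}⁺: BQ→AN adds A, N; A→KNQ adds K → {A, B, K, N, Q}. Minimal: {Q}⁺ = {Q}; {B}⁺ = {B} — none reach the full schema.
Any other superkey contains one of these as a subset, so there are no further candidate keys.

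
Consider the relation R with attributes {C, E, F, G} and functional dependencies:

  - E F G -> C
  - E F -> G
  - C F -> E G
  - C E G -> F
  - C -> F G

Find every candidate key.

{C}; {E, F}

{C}⁺: C→FG adds F, G; CF→EG adds E → {C, E, F, G}.
{E, F}⁺: EF→G adds G; EFG→C adds C → {C, E, F, G}. Minimal: {F}⁺ = {F}; {E}⁺ = {E} — none reach the full schema.
Any other superkey contains one of these as a subset, so there are no further candidate keys.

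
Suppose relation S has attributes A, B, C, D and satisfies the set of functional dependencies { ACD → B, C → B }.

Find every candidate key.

ACD

Attributes A, C, D never appear on any right-hand side, so every candidate key must contain {A, C, D}.
{A, C, D}⁺ = {A, B, C, D}, which is all of the schema, so {A, C, D} is the only candidate key.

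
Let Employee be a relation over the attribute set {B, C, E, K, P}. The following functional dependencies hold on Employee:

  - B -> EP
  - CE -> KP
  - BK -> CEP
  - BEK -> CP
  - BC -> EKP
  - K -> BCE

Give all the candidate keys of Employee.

{K}⁺: K→BCE adds B, C, E; B→EP adds P → {B, C, E, K, P}.
{B, C}⁺: B→EP adds E, P; CE→KP adds K → {B, C, E, K, P}.
{C, E}⁺: CE→KP adds K, P; K→BCE adds B → {B, C, E, K, P}.
Any other superkey contains one of these as a subset, so there are no further candidate keys.

K, BC, CE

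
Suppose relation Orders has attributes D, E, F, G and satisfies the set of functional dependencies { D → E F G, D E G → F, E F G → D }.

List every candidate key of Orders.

(D); (E, F, G)

{D}⁺: D→EFG adds E, F, G → {D, E, F, G}.
{E, F, G}⁺: EFG→D adds D → {D, E, F, G}.
Any other superkey contains one of these as a subset, so there are no further candidate keys.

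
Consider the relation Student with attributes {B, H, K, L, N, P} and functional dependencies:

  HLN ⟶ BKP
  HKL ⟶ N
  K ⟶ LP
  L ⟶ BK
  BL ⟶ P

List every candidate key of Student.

{H, K}, {H, L}

Attribute H never appears on the right-hand side of any dependency, so H must belong to every candidate key.
{H}⁺ = {H}, which is not all of the schema, so we must add further attributes.
{H, K}⁺: K→LP adds L, P; L→BK adds B; HKL→N adds N → {B, H, K, L, N, P}.
{H, L}⁺: L→BK adds B, K; BL→P adds P; HKL→N adds N → {B, H, K, L, N, P}.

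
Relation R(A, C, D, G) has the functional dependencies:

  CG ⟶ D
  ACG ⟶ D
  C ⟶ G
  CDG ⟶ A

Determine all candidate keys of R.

Attribute C never appears on the right-hand side of any dependency, so C must belong to every candidate key.
{C}⁺ = {A, C, D, G}, which is all of the schema, so {C} is the only candidate key.

{C}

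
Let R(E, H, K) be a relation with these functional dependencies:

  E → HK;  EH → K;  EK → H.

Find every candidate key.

(E)

Attribute E never appears on the right-hand side of any dependency, so E must belong to every candidate key.
{E}⁺ = {E, H, K}, which is all of the schema, so {E} is the only candidate key.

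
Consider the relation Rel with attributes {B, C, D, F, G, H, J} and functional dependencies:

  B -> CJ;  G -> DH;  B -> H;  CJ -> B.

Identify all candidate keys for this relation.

(B, F, G); (C, F, G, J)

Attributes F, G never appear on any right-hand side, so every candidate key must contain {F, G}.
{F, G}⁺ = {D, F, G, H}, which is not all of the schema, so we must add further attributes.
{B, F, G}⁺: B→CJ adds C, J; G→DH adds D, H → {B, C, D, F, G, H, J}.
{C, F, G, J}⁺: G→DH adds D, H; CJ→B adds B → {B, C, D, F, G, H, J}.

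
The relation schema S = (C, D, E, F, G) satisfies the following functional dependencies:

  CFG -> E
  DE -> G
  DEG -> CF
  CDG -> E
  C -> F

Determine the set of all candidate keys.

(D, E), (C, D, G)

Attribute D never appears on the right-hand side of any dependency, so D must belong to every candidate key.
{D}⁺ = {D}, which is not all of the schema, so we must add further attributes.
{D, E}⁺: DE→G adds G; DEG→CF adds C, F → {C, D, E, F, G}.
{C, D, G}⁺: CDG→E adds E; C→F adds F → {C, D, E, F, G}.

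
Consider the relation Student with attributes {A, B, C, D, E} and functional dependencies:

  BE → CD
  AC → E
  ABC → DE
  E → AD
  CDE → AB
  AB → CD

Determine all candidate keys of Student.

(A, B), (A, C), (B, E), (C, E)

{A, B}⁺: AB→CD adds C, D; AC→E adds E → {A, B, C, D, E}. Minimal: {B}⁺ = {B}; {A}⁺ = {A} — none reach the full schema.
{A, C}⁺: AC→E adds E; E→AD adds D; CDE→AB adds B → {A, B, C, D, E}. Minimal: {C}⁺ = {C}; {A}⁺ = {A} — none reach the full schema.
{B, E}⁺: BE→CD adds C, D; E→AD adds A → {A, B, C, D, E}. Minimal: {E}⁺ = {A, D, E}; {B}⁺ = {B} — none reach the full schema.
{C, E}⁺: E→AD adds A, D; CDE→AB adds B → {A, B, C, D, E}. Minimal: {E}⁺ = {A, D, E}; {C}⁺ = {C} — none reach the full schema.
Any other superkey contains one of these as a subset, so there are no further candidate keys.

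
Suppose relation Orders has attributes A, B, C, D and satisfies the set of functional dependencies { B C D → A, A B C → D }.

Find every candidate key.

Attributes B, C never appear on any right-hand side, so every candidate key must contain {B, C}.
{B, C}⁺ = {B, C}, which is not all of the schema, so we must add further attributes.
{A, B, C}⁺: ABC→D adds D → {A, B, C, D}.
{B, C, D}⁺: BCD→A adds A → {A, B, C, D}.
Any other superkey contains one of these as a subset, so there are no further candidate keys.

{A, B, C}, {B, C, D}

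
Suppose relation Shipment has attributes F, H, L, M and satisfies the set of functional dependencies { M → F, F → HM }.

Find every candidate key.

Attribute L never appears on the right-hand side of any dependency, so L must belong to every candidate key.
{L}⁺ = {L}, which is not all of the schema, so we must add further attributes.
{F, L}⁺: F→HM adds H, M → {F, H, L, M}. Minimal: {L}⁺ = {L}; {F}⁺ = {F, H, M} — none reach the full schema.
{L, M}⁺: M→F adds F; F→HM adds H → {F, H, L, M}. Minimal: {M}⁺ = {F, H, M}; {L}⁺ = {L} — none reach the full schema.
Any other superkey contains one of these as a subset, so there are no further candidate keys.

FL, LM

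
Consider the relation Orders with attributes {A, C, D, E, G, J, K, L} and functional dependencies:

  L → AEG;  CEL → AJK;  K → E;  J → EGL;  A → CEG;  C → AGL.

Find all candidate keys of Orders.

AD; CD; DJ; DL

Attribute D never appears on the right-hand side of any dependency, so D must belong to every candidate key.
{D}⁺ = {D}, which is not all of the schema, so we must add further attributes.
{A, D}⁺: A→CEG adds C, E, G; C→AGL adds L; CEL→AJK adds J, K → {A, C, D, E, G, J, K, L}. Minimal: {D}⁺ = {D}; {A}⁺ = {A, C, E, G, J, K, L} — none reach the full schema.
{C, D}⁺: C→AGL adds A, G, L; L→AEG adds E; CEL→AJK adds J, K → {A, C, D, E, G, J, K, L}. Minimal: {D}⁺ = {D}; {C}⁺ = {A, C, E, G, J, K, L} — none reach the full schema.
{D, J}⁺: J→EGL adds E, G, L; L→AEG adds A; A→CEG adds C; CEL→AJK adds K → {A, C, D, E, G, J, K, L}. Minimal: {J}⁺ = {A, C, E, G, J, K, L}; {D}⁺ = {D} — none reach the full schema.
{D, L}⁺: L→AEG adds A, E, G; A→CEG adds C; CEL→AJK adds J, K → {A, C, D, E, G, J, K, L}. Minimal: {L}⁺ = {A, C, E, G, J, K, L}; {D}⁺ = {D} — none reach the full schema.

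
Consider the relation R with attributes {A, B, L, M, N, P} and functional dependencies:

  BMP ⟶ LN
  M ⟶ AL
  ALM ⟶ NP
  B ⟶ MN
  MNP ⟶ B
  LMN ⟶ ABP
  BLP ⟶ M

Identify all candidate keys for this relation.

{B}⁺: B→MN adds M, N; M→AL adds A, L; ALM→NP adds P → {A, B, L, M, N, P}.
{M}⁺: M→AL adds A, L; ALM→NP adds N, P; MNP→B adds B → {A, B, L, M, N, P}.
Any other superkey contains one of these as a subset, so there are no further candidate keys.

(B), (M)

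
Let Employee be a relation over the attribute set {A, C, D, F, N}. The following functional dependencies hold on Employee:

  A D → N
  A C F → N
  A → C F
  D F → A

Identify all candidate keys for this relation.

{A, D}, {D, F}

Attribute D never appears on the right-hand side of any dependency, so D must belong to every candidate key.
{D}⁺ = {D}, which is not all of the schema, so we must add further attributes.
{A, D}⁺: AD→N adds N; A→CF adds C, F → {A, C, D, F, N}. Minimal: {D}⁺ = {D}; {A}⁺ = {A, C, F, N} — none reach the full schema.
{D, F}⁺: DF→A adds A; AD→N adds N; A→CF adds C → {A, C, D, F, N}. Minimal: {F}⁺ = {F}; {D}⁺ = {D} — none reach the full schema.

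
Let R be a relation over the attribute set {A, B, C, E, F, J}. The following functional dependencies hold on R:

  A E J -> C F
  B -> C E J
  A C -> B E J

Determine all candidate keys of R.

{A, B}, {A, C}, {A, E, J}

Attribute A never appears on the right-hand side of any dependency, so A must belong to every candidate key.
{A}⁺ = {A}, which is not all of the schema, so we must add further attributes.
{A, B}⁺: B→CEJ adds C, E, J; AEJ→CF adds F → {A, B, C, E, F, J}. Minimal: {B}⁺ = {B, C, E, J}; {A}⁺ = {A} — none reach the full schema.
{A, C}⁺: AC→BEJ adds B, E, J; AEJ→CF adds F → {A, B, C, E, F, J}. Minimal: {C}⁺ = {C}; {A}⁺ = {A} — none reach the full schema.
{A, E, J}⁺: AEJ→CF adds C, F; AC→BEJ adds B → {A, B, C, E, F, J}. Minimal: {E, J}⁺ = {E, J}; {A, J}⁺ = {A, J}; {A, E}⁺ = {A, E} — none reach the full schema.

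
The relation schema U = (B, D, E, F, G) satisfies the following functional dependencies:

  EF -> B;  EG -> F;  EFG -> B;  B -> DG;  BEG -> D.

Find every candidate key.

(B, E); (E, F); (E, G)

{B, E}⁺: B→DG adds D, G; EG→F adds F → {B, D, E, F, G}. Minimal: {E}⁺ = {E}; {B}⁺ = {B, D, G} — none reach the full schema.
{E, F}⁺: EF→B adds B; B→DG adds D, G → {B, D, E, F, G}. Minimal: {F}⁺ = {F}; {E}⁺ = {E} — none reach the full schema.
{E, G}⁺: EG→F adds F; EFG→B adds B; B→DG adds D → {B, D, E, F, G}. Minimal: {G}⁺ = {G}; {E}⁺ = {E} — none reach the full schema.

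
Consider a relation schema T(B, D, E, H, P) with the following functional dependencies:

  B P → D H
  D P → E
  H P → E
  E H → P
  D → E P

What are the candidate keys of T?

Attribute B never appears on the right-hand side of any dependency, so B must belong to every candidate key.
{B}⁺ = {B}, which is not all of the schema, so we must add further attributes.
{B, D}⁺: D→EP adds E, P; BP→DH adds H → {B, D, E, H, P}.
{B, P}⁺: BP→DH adds D, H; DP→E adds E → {B, D, E, H, P}.
{B, E, H}⁺: EH→P adds P; BP→DH adds D → {B, D, E, H, P}.
Any other superkey contains one of these as a subset, so there are no further candidate keys.

BD, BP, BEH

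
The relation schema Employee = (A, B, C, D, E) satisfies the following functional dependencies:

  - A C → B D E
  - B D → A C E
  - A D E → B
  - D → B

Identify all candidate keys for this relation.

(D), (A, C)

{D}⁺: D→B adds B; BD→ACE adds A, C, E → {A, B, C, D, E}.
{A, C}⁺: AC→BDE adds B, D, E → {A, B, C, D, E}.
Any other superkey contains one of these as a subset, so there are no further candidate keys.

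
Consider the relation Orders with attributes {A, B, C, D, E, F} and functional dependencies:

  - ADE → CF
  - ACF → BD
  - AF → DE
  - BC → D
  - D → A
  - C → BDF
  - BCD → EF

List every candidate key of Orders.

{C}⁺: C→BDF adds B, D, F; BCD→EF adds E; D→A adds A → {A, B, C, D, E, F}.
{A, F}⁺: AF→DE adds D, E; ADE→CF adds C; ACF→BD adds B → {A, B, C, D, E, F}. Minimal: {F}⁺ = {F}; {A}⁺ = {A} — none reach the full schema.
{D, E}⁺: D→A adds A; ADE→CF adds C, F; ACF→BD adds B → {A, B, C, D, E, F}. Minimal: {E}⁺ = {E}; {D}⁺ = {A, D} — none reach the full schema.
{D, F}⁺: D→A adds A; AF→DE adds E; ADE→CF adds C; ACF→BD adds B → {A, B, C, D, E, F}. Minimal: {F}⁺ = {F}; {D}⁺ = {A, D} — none reach the full schema.

C, AF, DE, DF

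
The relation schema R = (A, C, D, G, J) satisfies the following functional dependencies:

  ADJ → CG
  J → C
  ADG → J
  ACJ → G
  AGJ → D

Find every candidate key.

{A, J}⁺: J→C adds C; ACJ→G adds G; AGJ→D adds D → {A, C, D, G, J}. Minimal: {J}⁺ = {C, J}; {A}⁺ = {A} — none reach the full schema.
{A, D, G}⁺: ADG→J adds J; ADJ→CG adds C → {A, C, D, G, J}. Minimal: {D, G}⁺ = {D, G}; {A, G}⁺ = {A, G}; {A, D}⁺ = {A, D} — none reach the full schema.

AJ, ADG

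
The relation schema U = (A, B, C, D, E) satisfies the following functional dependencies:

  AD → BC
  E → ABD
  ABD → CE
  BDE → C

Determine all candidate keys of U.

{E}, {A, D}

{E}⁺: E→ABD adds A, B, D; ABD→CE adds C → {A, B, C, D, E}.
{A, D}⁺: AD→BC adds B, C; ABD→CE adds E → {A, B, C, D, E}. Minimal: {D}⁺ = {D}; {A}⁺ = {A} — none reach the full schema.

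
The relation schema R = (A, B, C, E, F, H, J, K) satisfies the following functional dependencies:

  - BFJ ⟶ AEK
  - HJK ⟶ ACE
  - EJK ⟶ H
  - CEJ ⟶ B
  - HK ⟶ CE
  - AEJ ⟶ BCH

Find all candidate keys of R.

Attributes F, J never appear on any right-hand side, so every candidate key must contain {F, J}.
{F, J}⁺ = {F, J}, which is not all of the schema, so we must add further attributes.
{B, F, J}⁺: BFJ→AEK adds A, E, K; EJK→H adds H; HK→CE adds C → {A, B, C, E, F, H, J, K}. Minimal: {F, J}⁺ = {F, J}; {B, J}⁺ = {B, J}; {B, F}⁺ = {B, F} — none reach the full schema.
{A, E, F, J}⁺: AEJ→BCH adds B, C, H; BFJ→AEK adds K → {A, B, C, E, F, H, J, K}. Minimal: {E, F, J}⁺ = {E, F, J}; {A, F, J}⁺ = {A, F, J}; {A, E, J}⁺ = {A, B, C, E, H, J}; … — none reach the full schema.
{C, E, F, J}⁺: CEJ→B adds B; BFJ→AEK adds A, K; EJK→H adds H → {A, B, C, E, F, H, J, K}. Minimal: {E, F, J}⁺ = {E, F, J}; {C, F, J}⁺ = {C, F, J}; {C, E, J}⁺ = {B, C, E, J}; … — none reach the full schema.
{E, F, J, K}⁺: EJK→H adds H; HK→CE adds C; HJK→ACE adds A; CEJ→B adds B → {A, B, C, E, F, H, J, K}. Minimal: {F, J, K}⁺ = {F, J, K}; {E, J, K}⁺ = {A, B, C, E, H, J, K}; {E, F, K}⁺ = {E, F, K}; … — none reach the full schema.
{F, H, J, K}⁺: HJK→ACE adds A, C, E; CEJ→B adds B → {A, B, C, E, F, H, J, K}. Minimal: {H, J, K}⁺ = {A, B, C, E, H, J, K}; {F, J, K}⁺ = {F, J, K}; {F, H, K}⁺ = {C, E, F, H, K}; … — none reach the full schema.
Any other superkey contains one of these as a subset, so there are no further candidate keys.

(B, F, J), (A, E, F, J), (C, E, F, J), (E, F, J, K), (F, H, J, K)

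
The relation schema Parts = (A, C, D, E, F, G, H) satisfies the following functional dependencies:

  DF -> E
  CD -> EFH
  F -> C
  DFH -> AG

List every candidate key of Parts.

{C, D}⁺: CD→EFH adds E, F, H; DFH→AG adds A, G → {A, C, D, E, F, G, H}.
{D, F}⁺: DF→E adds E; F→C adds C; CD→EFH adds H; DFH→AG adds A, G → {A, C, D, E, F, G, H}.
Any other superkey contains one of these as a subset, so there are no further candidate keys.

{C, D}, {D, F}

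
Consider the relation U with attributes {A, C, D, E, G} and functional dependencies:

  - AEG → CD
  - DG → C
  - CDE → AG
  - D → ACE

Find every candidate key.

D, AEG

{D}⁺: D→ACE adds A, C, E; CDE→AG adds G → {A, C, D, E, G}.
{A, E, G}⁺: AEG→CD adds C, D → {A, C, D, E, G}.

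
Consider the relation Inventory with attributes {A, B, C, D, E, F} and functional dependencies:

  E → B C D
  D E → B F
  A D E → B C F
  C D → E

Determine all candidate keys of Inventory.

AE, ACD

Attribute A never appears on the right-hand side of any dependency, so A must belong to every candidate key.
{A}⁺ = {A}, which is not all of the schema, so we must add further attributes.
{A, E}⁺: E→BCD adds B, C, D; DE→BF adds F → {A, B, C, D, E, F}. Minimal: {E}⁺ = {B, C, D, E, F}; {A}⁺ = {A} — none reach the full schema.
{A, C, D}⁺: CD→E adds E; E→BCD adds B; DE→BF adds F → {A, B, C, D, E, F}. Minimal: {C, D}⁺ = {B, C, D, E, F}; {A, D}⁺ = {A, D}; {A, C}⁺ = {A, C} — none reach the full schema.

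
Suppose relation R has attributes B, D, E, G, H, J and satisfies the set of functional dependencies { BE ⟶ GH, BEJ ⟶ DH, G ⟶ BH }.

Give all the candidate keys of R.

{B, E, J}, {E, G, J}

Attributes E, J never appear on any right-hand side, so every candidate key must contain {E, J}.
{E, J}⁺ = {E, J}, which is not all of the schema, so we must add further attributes.
{B, E, J}⁺: BE→GH adds G, H; BEJ→DH adds D → {B, D, E, G, H, J}. Minimal: {E, J}⁺ = {E, J}; {B, J}⁺ = {B, J}; {B, E}⁺ = {B, E, G, H} — none reach the full schema.
{E, G, J}⁺: G→BH adds B, H; BEJ→DH adds D → {B, D, E, G, H, J}. Minimal: {G, J}⁺ = {B, G, H, J}; {E, J}⁺ = {E, J}; {E, G}⁺ = {B, E, G, H} — none reach the full schema.
Any other superkey contains one of these as a subset, so there are no further candidate keys.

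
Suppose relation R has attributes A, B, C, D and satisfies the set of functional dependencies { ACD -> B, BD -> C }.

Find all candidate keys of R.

Attributes A, D never appear on any right-hand side, so every candidate key must contain {A, D}.
{A, D}⁺ = {A, D}, which is not all of the schema, so we must add further attributes.
{A, B, D}⁺: BD→C adds C → {A, B, C, D}. Minimal: {B, D}⁺ = {B, C, D}; {A, D}⁺ = {A, D}; {A, B}⁺ = {A, B} — none reach the full schema.
{A, C, D}⁺: ACD→B adds B → {A, B, C, D}. Minimal: {C, D}⁺ = {C, D}; {A, D}⁺ = {A, D}; {A, C}⁺ = {A, C} — none reach the full schema.
Any other superkey contains one of these as a subset, so there are no further candidate keys.

{A, B, D}; {A, C, D}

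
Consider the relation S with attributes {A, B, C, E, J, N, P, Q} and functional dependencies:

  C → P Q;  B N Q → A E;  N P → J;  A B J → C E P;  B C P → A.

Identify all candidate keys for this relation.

Attributes B, N never appear on any right-hand side, so every candidate key must contain {B, N}.
{B, N}⁺ = {B, N}, which is not all of the schema, so we must add further attributes.
{B, C, N}⁺: C→PQ adds P, Q; BNQ→AE adds A, E; NP→J adds J → {A, B, C, E, J, N, P, Q}.
{A, B, J, N}⁺: ABJ→CEP adds C, E, P; C→PQ adds Q → {A, B, C, E, J, N, P, Q}.
{A, B, N, P}⁺: NP→J adds J; ABJ→CEP adds C, E; C→PQ adds Q → {A, B, C, E, J, N, P, Q}.
{B, J, N, Q}⁺: BNQ→AE adds A, E; ABJ→CEP adds C, P → {A, B, C, E, J, N, P, Q}.
{B, N, P, Q}⁺: BNQ→AE adds A, E; NP→J adds J; ABJ→CEP adds C → {A, B, C, E, J, N, P, Q}.
Any other superkey contains one of these as a subset, so there are no further candidate keys.

(B, C, N), (A, B, J, N), (A, B, N, P), (B, J, N, Q), (B, N, P, Q)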